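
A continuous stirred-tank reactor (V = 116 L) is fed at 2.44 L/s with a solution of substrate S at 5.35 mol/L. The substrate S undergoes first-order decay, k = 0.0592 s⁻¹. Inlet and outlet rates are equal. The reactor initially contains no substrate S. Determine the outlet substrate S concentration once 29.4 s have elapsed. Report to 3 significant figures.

Accumulation = in − out − consumed: V dC/dt = Q C_in − Q C − k V C.
dC/dt = (Q/V) C_in − (Q/V + k) C; effective rate a = Q/V + k = 0.021034 + 0.0592 = 0.080234 s⁻¹.
C_ss = Q C_in/(Q + kV) = 1.4026 mol/L; C(t) = C_ss + (C₀ − C_ss) e^(−a t).
C(29.4) = 1.4026 + (-1.4026)·e^(−0.080234·29.4) = 1.4026 + (-1.4026)·0.094525 = 1.2700 mol/L.

1.27 mol/L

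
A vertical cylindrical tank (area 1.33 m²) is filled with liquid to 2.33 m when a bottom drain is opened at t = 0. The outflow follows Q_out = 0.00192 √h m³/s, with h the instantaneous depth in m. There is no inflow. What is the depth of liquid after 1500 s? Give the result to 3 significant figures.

0.197 m

With no inflow, A dh/dt = −0.00192 √h.
Separate and integrate: 2(√h − √h₀) = −(0.00192/A) t.
√h = √2.33 − 0.00192·1500/(2·1.33) = 1.5264 − 1.0827 = 0.44373.
h = 0.44373² = 0.19689 m.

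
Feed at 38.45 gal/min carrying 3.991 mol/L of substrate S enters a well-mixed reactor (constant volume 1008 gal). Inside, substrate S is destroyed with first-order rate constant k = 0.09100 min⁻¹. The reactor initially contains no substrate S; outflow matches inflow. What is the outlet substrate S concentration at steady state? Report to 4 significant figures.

V dC/dt = Q(C_in − C) − k V C.
At steady state: 0 = Q C_in − (Q + kV) C_ss, so C_ss = Q C_in/(Q + kV).
C_ss = 38.45·3.991/(38.45 + 0.09100·1008) = 153.454/130.178 = 1.17880 mol/L.

1.179 mol/L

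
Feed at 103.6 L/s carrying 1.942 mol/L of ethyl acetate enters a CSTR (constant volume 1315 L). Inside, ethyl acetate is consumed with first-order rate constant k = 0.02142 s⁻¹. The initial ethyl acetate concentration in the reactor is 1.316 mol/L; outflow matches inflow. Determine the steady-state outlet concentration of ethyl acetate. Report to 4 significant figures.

Accumulation = in − out − consumed: V dC/dt = Q C_in − Q C − k V C.
Steady state (dC/dt = 0): C_ss = Q C_in/(Q + kV) = C_in/(1 + kV/Q).
C_ss = 103.6·1.942/(103.6 + 0.02142·1315) = 201.191/131.767 = 1.52687 mol/L.

1.527 mol/L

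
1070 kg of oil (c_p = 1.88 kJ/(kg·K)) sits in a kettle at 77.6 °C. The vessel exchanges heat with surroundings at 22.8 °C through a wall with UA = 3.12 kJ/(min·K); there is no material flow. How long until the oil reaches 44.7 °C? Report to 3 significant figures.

591 min

M c_p dT/dt = −UA(T − T_amb).
τ = M c_p/UA = 644.74 min; T_ss = T_amb = 22.800 °C.
T(t) = T_ss + (T₀ − T_ss)e^(−t/τ); set T = 44.7:
t = −τ ln[(T − T_ss)/(T₀ − T_ss)] = −644.74 · ln(0.39964) = 591.36 min.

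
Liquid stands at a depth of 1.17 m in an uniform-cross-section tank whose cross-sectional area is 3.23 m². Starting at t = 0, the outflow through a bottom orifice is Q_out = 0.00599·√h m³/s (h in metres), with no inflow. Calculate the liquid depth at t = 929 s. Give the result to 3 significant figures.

With no inflow, A dh/dt = −0.00599 √h.
This is separable: 2 d(√h)/dt = −0.00599/A, so √h = √h₀ − (0.00599/(2A)) t.
√h = √1.17 − 0.00599·929/(2·3.23) = 1.0817 − 0.86141 = 0.22026.
h = 0.22026² = 0.048512 m.

0.0485 m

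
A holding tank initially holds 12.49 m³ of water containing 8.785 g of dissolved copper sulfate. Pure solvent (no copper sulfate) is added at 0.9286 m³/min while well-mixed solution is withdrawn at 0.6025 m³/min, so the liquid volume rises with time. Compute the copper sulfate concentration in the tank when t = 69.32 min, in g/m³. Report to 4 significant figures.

Total volume: dV/dt = Q_in − Q_out = 0.326100 m³/min, so V(t) = 12.49 + 0.326100 t and V(69.32) = 35.0953 m³.
Solute balance: dm/dt = 0 − Q_out C = −Q_out m/V(t).
Separate: dm/m = −Q_out dt/V(t) ⇒ ln(m/m₀) = −(Q_out/(Q_in−Q_out)) ln(V/V₀).
m = m₀ (V₀/V)^(Q_out/(Q_in−Q_out)) = 8.785 × (12.49/35.0953)^(1.84759) = 1.30243 g.
C = m/V = 1.30243/35.0953 = 0.0371112 g/m³.

0.03711 g/m³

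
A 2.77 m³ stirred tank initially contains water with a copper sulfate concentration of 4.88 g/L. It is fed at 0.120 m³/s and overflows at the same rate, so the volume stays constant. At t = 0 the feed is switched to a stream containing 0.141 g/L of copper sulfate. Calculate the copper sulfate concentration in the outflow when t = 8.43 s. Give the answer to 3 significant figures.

3.43 g/L

Species balance on the tank: V dC/dt = Q(C_in − C).
Time constant τ = V/Q = 2.77/0.120 = 23.083 s.
Solution: C(t) = C_in + (C₀ − C_in) e^(−t/τ).
C(8.43) = 0.141 + (4.88 − 0.141)·e^(−8.43/23.083) = 0.141 + (4.7390)·0.69406 = 3.4301 g/L.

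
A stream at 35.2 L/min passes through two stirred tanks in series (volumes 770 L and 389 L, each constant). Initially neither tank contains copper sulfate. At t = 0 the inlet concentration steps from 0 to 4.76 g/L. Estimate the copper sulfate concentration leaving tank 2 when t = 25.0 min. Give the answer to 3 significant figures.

2.20 g/L

Each tank obeys Vᵢ dCᵢ/dt = Q(Cᵢ₋₁ − Cᵢ), so τᵢ = Vᵢ/Q.
τ₁ = 770/35.2 = 21.875 min; τ₂ = 389/35.2 = 11.051 min.
Tank 1: C₁ = C_in(1 − e^(−t/τ₁)). Tank 2 (τ₁ ≠ τ₂): C₂ = C_in[1 − (τ₁ e^(−t/τ₁) − τ₂ e^(−t/τ₂))/(τ₁ − τ₂)].
At t = 25.0: e^(−t/τ₁) = 0.31891, e^(−t/τ₂) = 0.10412.
C₂ = 4.76·[1 − (21.875·0.31891 − 11.051·0.10412)/(10.824)] = 4.76·0.46180 = 2.1982 g/L.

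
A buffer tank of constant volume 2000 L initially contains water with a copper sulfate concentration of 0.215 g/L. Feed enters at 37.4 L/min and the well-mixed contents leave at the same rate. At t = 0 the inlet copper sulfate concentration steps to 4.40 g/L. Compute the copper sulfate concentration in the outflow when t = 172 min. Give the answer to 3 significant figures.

4.23 g/L

Species balance on the tank: V dC/dt = Q(C_in − C).
Time constant τ = V/Q = 2000/37.4 = 53.476 min.
This is linear first-order; C(t) = C_in + (C₀ − C_in) e^(−t/τ).
C(172) = 4.40 + (0.215 − 4.40)·e^(−172/53.476) = 4.40 + (-4.1850)·0.040099 = 4.2322 g/L.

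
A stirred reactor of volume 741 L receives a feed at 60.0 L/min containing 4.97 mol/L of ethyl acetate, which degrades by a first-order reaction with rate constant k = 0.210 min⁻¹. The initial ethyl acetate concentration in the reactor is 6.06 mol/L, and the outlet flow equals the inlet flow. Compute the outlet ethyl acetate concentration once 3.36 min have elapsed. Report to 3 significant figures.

3.14 mol/L

Species balance: V dC/dt = Q C_in − Q C − k V C.
This is linear with rate a = Q/V + k = 0.29097 min⁻¹.
C_ss = Q C_in/(Q + kV) = 1.3831 mol/L; C(t) = C_ss + (C₀ − C_ss) e^(−a t).
C(3.36) = 1.3831 + (4.6769)·e^(−0.29097·3.36) = 1.3831 + (4.6769)·0.37619 = 3.1425 mol/L.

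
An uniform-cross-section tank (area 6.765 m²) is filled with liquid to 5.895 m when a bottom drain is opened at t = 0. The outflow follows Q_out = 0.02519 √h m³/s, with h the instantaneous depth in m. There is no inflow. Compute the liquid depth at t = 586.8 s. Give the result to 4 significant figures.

1.783 m

Volume balance on the tank: A dh/dt = −0.02519 √h.
∫ h^(−1/2) dh = −(0.02519/A) ∫ dt, giving 2√h = 2√h₀ − (0.02519/A) t.
√h = √5.895 − 0.02519·586.8/(2·6.765) = 2.42796 − 1.09250 = 1.33546.
h = 1.33546² = 1.78347 m.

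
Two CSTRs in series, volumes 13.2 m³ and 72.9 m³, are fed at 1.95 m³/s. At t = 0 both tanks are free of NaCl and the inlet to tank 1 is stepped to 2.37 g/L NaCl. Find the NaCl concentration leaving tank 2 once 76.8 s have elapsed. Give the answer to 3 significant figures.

Time constants: τᵢ = Vᵢ/Q for each well-mixed tank.
τ₁ = 13.2/1.95 = 6.7692 s; τ₂ = 72.9/1.95 = 37.385 s.
Tank 1: C₁ = C_in(1 − e^(−t/τ₁)). Tank 2 (τ₁ ≠ τ₂): C₂ = C_in[1 − (τ₁ e^(−t/τ₁) − τ₂ e^(−t/τ₂))/(τ₁ − τ₂)].
At t = 76.8: e^(−t/τ₁) = 1.1823e-05, e^(−t/τ₂) = 0.12818.
C₂ = 2.37·[1 − (6.7692·1.1823e-05 − 37.385·0.12818)/(-30.615)] = 2.37·0.84348 = 1.9991 g/L.

2.00 g/L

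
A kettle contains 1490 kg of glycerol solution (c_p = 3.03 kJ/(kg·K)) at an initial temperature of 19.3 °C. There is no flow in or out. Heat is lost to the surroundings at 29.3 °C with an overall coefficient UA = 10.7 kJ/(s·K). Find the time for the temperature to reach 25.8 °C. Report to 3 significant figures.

443 s

Unsteady energy balance on the tank contents: M c_p dT/dt = −UA(T − T_amb).
τ = M c_p/UA = 421.93 s; T_ss = T_amb = 29.300 °C.
T(t) = T_ss + (T₀ − T_ss)e^(−t/τ); set T = 25.8:
t = −τ ln[(T − T_ss)/(T₀ − T_ss)] = −421.93 · ln(0.35000) = 442.96 s.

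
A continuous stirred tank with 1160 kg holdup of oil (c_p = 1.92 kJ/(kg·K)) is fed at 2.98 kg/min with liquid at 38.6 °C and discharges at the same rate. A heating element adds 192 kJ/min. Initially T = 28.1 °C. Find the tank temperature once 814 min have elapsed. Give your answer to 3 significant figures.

66.7 °C

M c_p dT/dt = ṁ c_p (T_in − T) + Q̇.
Rearrange: dT/dt = (T_ss − T)/τ with τ = M/ṁ = 389.26 min and T_ss = T_in + Q̇/(ṁ c_p) = 72.157 °C.
This is linear first-order; T(t) = T_ss + (T₀ − T_ss) e^(−t/τ).
T(814) = 72.157 + (-44.057)·e^(−814/389.26) = 72.157 + (-44.057)·0.12355 = 66.714 °C.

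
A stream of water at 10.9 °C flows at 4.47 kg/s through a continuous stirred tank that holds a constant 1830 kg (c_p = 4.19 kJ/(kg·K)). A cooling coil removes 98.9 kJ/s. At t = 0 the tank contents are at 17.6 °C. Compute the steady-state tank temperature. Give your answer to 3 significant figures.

Energy balance: M c_p dT/dt = ṁ c_p (T_in − T) − 98.9.
At steady state dT/dt = 0 ⇒ T_ss = T_in − Q̇/(ṁ c_p) = 10.9 − 98.9/(4.47·4.19) = 5.6195 °C.

5.62 °C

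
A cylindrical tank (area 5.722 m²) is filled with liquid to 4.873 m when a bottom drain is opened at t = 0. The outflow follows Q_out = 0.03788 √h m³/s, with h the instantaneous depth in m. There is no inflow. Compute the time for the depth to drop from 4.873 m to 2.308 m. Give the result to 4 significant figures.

207.9 s

Accumulation of liquid (constant cross-section A): A dh/dt = −0.03788 √h.
This is separable: 2 d(√h)/dt = −0.03788/A, so √h = √h₀ − (0.03788/(2A)) t.
t = 2A(√h₀ − √h)/0.03788 = 2·5.722·(√4.873 − √2.308)/0.03788
  = 11.4440 × (2.20749 − 1.51921) / 0.03788 = 207.937 s.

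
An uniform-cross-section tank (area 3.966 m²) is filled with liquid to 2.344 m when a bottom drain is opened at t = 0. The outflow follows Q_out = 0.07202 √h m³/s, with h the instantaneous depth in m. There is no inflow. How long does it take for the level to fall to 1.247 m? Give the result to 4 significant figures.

45.63 s

With no inflow, A dh/dt = −0.07202 √h.
∫ h^(−1/2) dh = −(0.07202/A) ∫ dt, giving 2√h = 2√h₀ − (0.07202/A) t.
t = 2A(√h₀ − √h)/0.07202 = 2·3.966·(√2.344 − √1.247)/0.07202
  = 7.93200 × (1.53101 − 1.11669) / 0.07202 = 45.6317 s.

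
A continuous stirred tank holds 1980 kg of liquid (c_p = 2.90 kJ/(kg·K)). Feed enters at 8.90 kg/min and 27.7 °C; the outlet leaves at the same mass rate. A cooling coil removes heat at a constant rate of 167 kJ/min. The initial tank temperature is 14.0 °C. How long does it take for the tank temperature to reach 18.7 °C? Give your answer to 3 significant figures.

M c_p dT/dt = ṁ c_p (T_in − T) − Q̇.
τ = M/ṁ = 222.47 min; T_ss = T_in − Q̇/(ṁ c_p) = 21.230 °C.
T(t) = T_ss + (T₀ − T_ss) e^(−t/τ). Set T = 18.7:
e^(−t/τ) = (18.7 − 21.230)/(14.0 − 21.230) = 0.34990
t = −222.47 · ln(0.34990) = 233.62 min.

234 min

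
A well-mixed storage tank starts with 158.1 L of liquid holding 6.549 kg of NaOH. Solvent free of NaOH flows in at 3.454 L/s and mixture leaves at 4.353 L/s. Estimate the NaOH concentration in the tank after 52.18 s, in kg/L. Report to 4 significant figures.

Let m(t) be the amount of NaOH. Volume: V(t) = V₀ + (Q_in − Q_out) t = 158.1 − 0.899000 t; V(52.18) = 111.190 L.
Solute balance: dm/dt = 0 − Q_out C = −Q_out m/V(t).
Separate: dm/m = −Q_out dt/V(t) ⇒ ln(m/m₀) = −(Q_out/(Q_in−Q_out)) ln(V/V₀).
m = m₀ (V₀/V)^(Q_out/(Q_in−Q_out)) = 6.549 × (158.1/111.190)^(-4.84205) = 1.19122 kg.
C = m/V = 1.19122/111.190 = 0.0107134 kg/L.

0.01071 kg/L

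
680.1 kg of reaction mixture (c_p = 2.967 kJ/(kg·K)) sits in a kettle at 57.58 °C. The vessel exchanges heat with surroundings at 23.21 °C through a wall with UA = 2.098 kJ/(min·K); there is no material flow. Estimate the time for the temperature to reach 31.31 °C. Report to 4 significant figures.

M c_p dT/dt = −UA(T − T_amb).
τ = M c_p/UA = 961.800 min; T_ss = T_amb = 23.2100 °C.
T(t) = T_ss + (T₀ − T_ss)e^(−t/τ); set T = 31.31:
t = −τ ln[(T − T_ss)/(T₀ − T_ss)] = −961.800 · ln(0.235671) = 1390.11 min.

1390 min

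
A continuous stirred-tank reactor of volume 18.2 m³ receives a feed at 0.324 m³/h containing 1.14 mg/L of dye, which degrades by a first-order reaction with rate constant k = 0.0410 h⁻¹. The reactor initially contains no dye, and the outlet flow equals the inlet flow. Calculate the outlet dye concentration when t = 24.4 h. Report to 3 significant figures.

0.263 mg/L

Species balance: V dC/dt = Q C_in − Q C − k V C.
dC/dt = (Q/V) C_in − (Q/V + k) C; effective rate a = Q/V + k = 0.017802 + 0.0410 = 0.058802 h⁻¹.
C_ss = Q C_in/(Q + kV) = 0.34513 mg/L; C(t) = C_ss + (C₀ − C_ss) e^(−a t).
C(24.4) = 0.34513 + (-0.34513)·e^(−0.058802·24.4) = 0.34513 + (-0.34513)·0.23817 = 0.26293 mg/L.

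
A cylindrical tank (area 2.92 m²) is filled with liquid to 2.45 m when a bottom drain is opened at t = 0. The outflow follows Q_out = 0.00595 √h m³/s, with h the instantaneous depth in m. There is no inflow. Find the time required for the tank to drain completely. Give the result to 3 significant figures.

1540 s

With no inflow, A dh/dt = −0.00595 √h.
Separate and integrate: 2(√h − √h₀) = −(0.00595/A) t.
Set h = 0: 2√h₀ = (0.00595/A) t_empty ⇒ t_empty = 2A√h₀/0.00595.
t_empty = 2·2.92·√2.45/0.00595 = 5.8400·1.5652/0.00595 = 1536.3 s.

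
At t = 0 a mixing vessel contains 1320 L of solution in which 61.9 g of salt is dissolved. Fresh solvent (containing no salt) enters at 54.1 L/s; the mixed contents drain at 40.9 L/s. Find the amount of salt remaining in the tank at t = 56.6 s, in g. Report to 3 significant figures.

15.4 g

Total volume: dV/dt = Q_in − Q_out = 13.200 L/s, so V(t) = 1320 + 13.200 t and V(56.6) = 2067.1 L.
Solute balance: dm/dt = 0 − Q_out C = −Q_out m/V(t).
Separate: dm/m = −Q_out dt/V(t) ⇒ ln(m/m₀) = −(Q_out/(Q_in−Q_out)) ln(V/V₀).
m = m₀ (V₀/V)^(Q_out/(Q_in−Q_out)) = 61.9 × (1320/2067.1)^(3.0985) = 15.422 g.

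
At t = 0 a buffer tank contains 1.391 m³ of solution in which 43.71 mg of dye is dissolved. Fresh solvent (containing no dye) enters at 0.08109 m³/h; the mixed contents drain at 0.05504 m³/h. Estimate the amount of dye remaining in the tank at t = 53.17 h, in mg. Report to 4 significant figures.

Total volume: dV/dt = Q_in − Q_out = 0.0260500 m³/h, so V(t) = 1.391 + 0.0260500 t and V(53.17) = 2.77608 m³.
No dye enters, so dm/dt = −Q_out · (m/V).
Separate: dm/m = −Q_out dt/V(t) ⇒ ln(m/m₀) = −(Q_out/(Q_in−Q_out)) ln(V/V₀).
m = m₀ (V₀/V)^(Q_out/(Q_in−Q_out)) = 43.71 × (1.391/2.77608)^(2.11286) = 10.1508 mg.

10.15 mg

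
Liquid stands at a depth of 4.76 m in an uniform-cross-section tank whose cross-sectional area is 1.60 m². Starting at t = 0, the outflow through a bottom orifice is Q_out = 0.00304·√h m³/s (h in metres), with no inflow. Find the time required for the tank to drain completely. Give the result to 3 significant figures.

2300 s

A dh/dt = −Q_out = −0.00304 √h.
∫ h^(−1/2) dh = −(0.00304/A) ∫ dt, giving 2√h = 2√h₀ − (0.00304/A) t.
Set h = 0: 2√h₀ = (0.00304/A) t_empty ⇒ t_empty = 2A√h₀/0.00304.
t_empty = 2·1.60·√4.76/0.00304 = 3.2000·2.1817/0.00304 = 2296.6 s.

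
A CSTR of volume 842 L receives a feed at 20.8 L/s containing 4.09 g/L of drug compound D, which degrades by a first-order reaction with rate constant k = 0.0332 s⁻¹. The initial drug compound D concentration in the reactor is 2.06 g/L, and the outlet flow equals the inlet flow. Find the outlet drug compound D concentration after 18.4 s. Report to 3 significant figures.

1.85 g/L

Species balance: V dC/dt = Q C_in − Q C − k V C.
This is linear with rate a = Q/V + k = 0.057903 s⁻¹.
C_ss = Q C_in/(Q + kV) = 1.7449 g/L; C(t) = C_ss + (C₀ − C_ss) e^(−a t).
C(18.4) = 1.7449 + (0.31509)·e^(−0.057903·18.4) = 1.7449 + (0.31509)·0.34458 = 1.8535 g/L.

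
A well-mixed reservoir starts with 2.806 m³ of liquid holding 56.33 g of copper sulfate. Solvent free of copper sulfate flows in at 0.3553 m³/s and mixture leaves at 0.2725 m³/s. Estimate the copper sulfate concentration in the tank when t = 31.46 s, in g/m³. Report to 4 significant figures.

1.199 g/m³

Total volume: dV/dt = Q_in − Q_out = 0.0828000 m³/s, so V(t) = 2.806 + 0.0828000 t and V(31.46) = 5.41089 m³.
No copper sulfate enters, so dm/dt = −Q_out · (m/V).
Separate: dm/m = −Q_out dt/V(t) ⇒ ln(m/m₀) = −(Q_out/(Q_in−Q_out)) ln(V/V₀).
m = m₀ (V₀/V)^(Q_out/(Q_in−Q_out)) = 56.33 × (2.806/5.41089)^(3.29106) = 6.48921 g.
C = m/V = 6.48921/5.41089 = 1.19929 g/m³.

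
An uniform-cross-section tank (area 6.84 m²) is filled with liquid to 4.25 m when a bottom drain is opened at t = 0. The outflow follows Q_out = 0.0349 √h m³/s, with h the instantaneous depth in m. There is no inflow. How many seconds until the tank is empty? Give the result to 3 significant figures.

A dh/dt = −Q_out = −0.0349 √h.
Separate and integrate: 2(√h − √h₀) = −(0.0349/A) t.
Tank is empty when √h = 0: t_empty = 2A√h₀/0.0349.
t_empty = 2·6.84·√4.25/0.0349 = 13.680·2.0616/0.0349 = 808.08 s.

808 s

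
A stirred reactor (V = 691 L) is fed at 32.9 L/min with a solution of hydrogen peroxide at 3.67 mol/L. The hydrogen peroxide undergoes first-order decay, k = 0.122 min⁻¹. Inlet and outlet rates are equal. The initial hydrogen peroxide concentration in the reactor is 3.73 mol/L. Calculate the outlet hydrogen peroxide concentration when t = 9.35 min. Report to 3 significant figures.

1.58 mol/L

Species balance: V dC/dt = Q C_in − Q C − k V C.
dC/dt = (Q/V) C_in − (Q/V + k) C; effective rate a = Q/V + k = 0.047612 + 0.122 = 0.16961 min⁻¹.
C_ss = Q C_in/(Q + kV) = 1.0302 mol/L; C(t) = C_ss + (C₀ − C_ss) e^(−a t).
C(9.35) = 1.0302 + (2.6998)·e^(−0.16961·9.35) = 1.0302 + (2.6998)·0.20477 = 1.5830 mol/L.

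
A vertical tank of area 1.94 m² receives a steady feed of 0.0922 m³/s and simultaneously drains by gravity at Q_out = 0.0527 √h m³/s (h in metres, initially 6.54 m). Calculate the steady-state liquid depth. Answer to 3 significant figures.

3.06 m

A dh/dt = Q_in − 0.0527 √h. Steady state requires inflow = outflow:
Q_in = 0.0527 √h_ss ⇒ √h_ss = 0.0922/0.0527 = 1.7495.
h_ss = 1.7495² = 3.0608 m. (Since h₀ = 6.54 m > h_ss, the level will fall toward this value.)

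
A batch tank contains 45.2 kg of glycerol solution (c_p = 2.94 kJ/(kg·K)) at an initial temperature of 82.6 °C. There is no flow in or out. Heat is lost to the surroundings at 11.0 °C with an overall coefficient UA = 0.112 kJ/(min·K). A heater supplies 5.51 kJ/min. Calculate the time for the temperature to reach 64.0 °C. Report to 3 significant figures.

2100 min

M c_p dT/dt = −UA(T − T_amb) + Q̇.
τ = M c_p/UA = 1186.5 min; T_ss = T_amb + Q̇/UA = 11.0 + 5.51/0.112 = 60.196 °C.
T(t) = T_ss + (T₀ − T_ss)e^(−t/τ); set T = 64.0:
t = −τ ln[(T − T_ss)/(T₀ − T_ss)] = −1186.5 · ln(0.16978) = 2104.0 min.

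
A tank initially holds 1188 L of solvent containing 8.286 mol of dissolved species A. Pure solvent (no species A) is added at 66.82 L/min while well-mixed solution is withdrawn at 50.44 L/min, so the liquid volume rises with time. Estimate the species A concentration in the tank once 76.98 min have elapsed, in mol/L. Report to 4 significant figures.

Total volume: dV/dt = Q_in − Q_out = 16.3800 L/min, so V(t) = 1188 + 16.3800 t and V(76.98) = 2448.93 L.
No species A enters, so dm/dt = −Q_out · (m/V).
dm/m = −Q_out dt/(V₀ + 16.3800 t); integrating gives ln(m/m₀) = −(Q_out/(Q_in−Q_out)) ln(V/V₀).
m = m₀ (V₀/V)^(Q_out/(Q_in−Q_out)) = 8.286 × (1188/2448.93)^(3.07937) = 0.893163 mol.
C = m/V = 0.893163/2448.93 = 0.000364715 mol/L.

0.0003647 mol/L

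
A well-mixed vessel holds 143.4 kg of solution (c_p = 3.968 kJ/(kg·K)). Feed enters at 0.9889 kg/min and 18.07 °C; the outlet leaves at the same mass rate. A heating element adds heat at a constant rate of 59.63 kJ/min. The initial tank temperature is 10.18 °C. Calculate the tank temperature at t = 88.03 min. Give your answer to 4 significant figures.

20.69 °C

Heat balance on the well-mixed liquid: M c_p dT/dt = ṁ c_p (T_in − T) + 59.63.
Rearrange: dT/dt = (T_ss − T)/τ with τ = M/ṁ = 145.010 min and T_ss = T_in + Q̇/(ṁ c_p) = 33.2664 °C.
This is linear first-order; T(t) = T_ss + (T₀ − T_ss) e^(−t/τ).
T(88.03) = 33.2664 + (-23.0864)·e^(−88.03/145.010) = 33.2664 + (-23.0864)·0.544949 = 20.6855 °C.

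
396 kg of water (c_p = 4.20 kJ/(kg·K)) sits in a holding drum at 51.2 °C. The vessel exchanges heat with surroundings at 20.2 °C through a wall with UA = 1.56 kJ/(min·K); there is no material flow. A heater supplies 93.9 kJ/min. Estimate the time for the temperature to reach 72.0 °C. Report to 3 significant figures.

Lumped-capacitance energy balance: M c_p dT/dt = UA(T_amb − T) + Q̇.
τ = M c_p/UA = 1066.2 min; T_ss = T_amb + Q̇/UA = 20.2 + 93.9/1.56 = 80.392 °C.
T(t) = T_ss + (T₀ − T_ss)e^(−t/τ); set T = 72.0:
t = −τ ln[(T − T_ss)/(T₀ − T_ss)] = −1066.2 · ln(0.28748) = 1329.1 min.

1330 min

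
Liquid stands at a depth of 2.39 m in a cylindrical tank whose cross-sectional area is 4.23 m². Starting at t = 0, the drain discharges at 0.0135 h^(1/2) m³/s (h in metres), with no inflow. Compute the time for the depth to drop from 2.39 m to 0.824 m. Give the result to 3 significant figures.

400 s

With no inflow, A dh/dt = −0.0135 √h.
Separate and integrate: 2(√h − √h₀) = −(0.0135/A) t.
t = 2A(√h₀ − √h)/0.0135 = 2·4.23·(√2.39 − √0.824)/0.0135
  = 8.4600 × (1.5460 − 0.90774) / 0.0135 = 399.95 s.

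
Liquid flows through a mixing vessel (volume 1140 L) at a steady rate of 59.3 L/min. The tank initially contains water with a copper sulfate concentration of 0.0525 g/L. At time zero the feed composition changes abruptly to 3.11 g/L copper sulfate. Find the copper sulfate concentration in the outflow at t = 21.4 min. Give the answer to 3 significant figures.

Species balance on the tank: V dC/dt = Q(C_in − C).
Time constant τ = V/Q = 1140/59.3 = 19.224 min.
Solution: C(t) = C_in + (C₀ − C_in) e^(−t/τ).
C(21.4) = 3.11 + (0.0525 − 3.11)·e^(−21.4/19.224) = 3.11 + (-3.0575)·0.32851 = 2.1056 g/L.

2.11 g/L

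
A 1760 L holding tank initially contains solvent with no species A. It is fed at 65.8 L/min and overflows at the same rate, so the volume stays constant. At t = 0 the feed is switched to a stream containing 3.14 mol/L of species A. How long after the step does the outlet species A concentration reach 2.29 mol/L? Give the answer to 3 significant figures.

35.0 min

Species balance: V dC/dt = Q(C_in − C) ⇒ τ = V/Q = 26.748 min.
C(t) = C_in + (C₀ − C_in) e^(−t/τ). Set C = 2.29 and solve for t:
e^(−t/τ) = (C − C_in)/(C₀ − C_in) = (2.29 − 3.14)/(0 − 3.14) = 0.27070
t = −τ ln(…) = 26.748 × 1.3067 = 34.952 min.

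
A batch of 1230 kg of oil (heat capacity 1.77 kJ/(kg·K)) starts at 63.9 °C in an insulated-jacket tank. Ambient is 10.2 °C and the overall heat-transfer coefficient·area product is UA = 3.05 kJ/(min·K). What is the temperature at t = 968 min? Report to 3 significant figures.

24.0 °C

Energy balance: M c_p dT/dt = −UA(T − T_amb).
dT/dt = (T_ss − T)/τ with T_ss = T_amb = 10.200 °C, τ = M c_p/UA = 1230·1.77/3.05 = 713.80 min.
T approaches T_ss exponentially: T(t) = T_ss + (T₀ − T_ss) e^(−t/τ).
T(968) = 10.200 + (53.700)·0.25766 = 24.036 °C.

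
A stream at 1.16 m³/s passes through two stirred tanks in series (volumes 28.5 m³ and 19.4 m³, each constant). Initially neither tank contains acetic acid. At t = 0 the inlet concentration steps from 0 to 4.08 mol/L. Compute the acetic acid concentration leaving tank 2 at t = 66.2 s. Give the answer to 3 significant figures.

3.38 mol/L

Time constants: τᵢ = Vᵢ/Q for each well-mixed tank.
τ₁ = 28.5/1.16 = 24.569 s; τ₂ = 19.4/1.16 = 16.724 s.
Solving the cascade with C₁(0)=C₂(0)=0 gives C₂(t) = C_in[1 − (τ₁ e^(−t/τ₁) − τ₂ e^(−t/τ₂))/(τ₁ − τ₂)].
At t = 66.2: e^(−t/τ₁) = 0.067579, e^(−t/τ₂) = 0.019095.
C₂ = 4.08·[1 − (24.569·0.067579 − 16.724·0.019095)/(7.8448)] = 4.08·0.82906 = 3.3826 mol/L.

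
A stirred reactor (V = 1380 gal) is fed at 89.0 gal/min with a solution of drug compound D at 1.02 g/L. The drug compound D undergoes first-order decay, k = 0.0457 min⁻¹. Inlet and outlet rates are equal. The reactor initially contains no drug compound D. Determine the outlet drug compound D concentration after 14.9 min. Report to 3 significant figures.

0.481 g/L

Species balance: V dC/dt = Q C_in − Q C − k V C.
dC/dt = (Q/V) C_in − (Q/V + k) C; effective rate a = Q/V + k = 0.064493 + 0.0457 = 0.11019 min⁻¹.
C_ss = Q C_in/(Q + kV) = 0.59698 g/L; C(t) = C_ss + (C₀ − C_ss) e^(−a t).
C(14.9) = 0.59698 + (-0.59698)·e^(−0.11019·14.9) = 0.59698 + (-0.59698)·0.19362 = 0.48139 g/L.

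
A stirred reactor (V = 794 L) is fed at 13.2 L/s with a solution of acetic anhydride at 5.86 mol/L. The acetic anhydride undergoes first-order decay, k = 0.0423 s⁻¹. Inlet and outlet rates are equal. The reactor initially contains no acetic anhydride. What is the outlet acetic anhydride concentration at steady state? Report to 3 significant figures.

Species balance: V dC/dt = Q C_in − Q C − k V C.
Steady state (dC/dt = 0): C_ss = Q C_in/(Q + kV) = C_in/(1 + kV/Q).
C_ss = 13.2·5.86/(13.2 + 0.0423·794) = 77.352/46.786 = 1.6533 mol/L.

1.65 mol/L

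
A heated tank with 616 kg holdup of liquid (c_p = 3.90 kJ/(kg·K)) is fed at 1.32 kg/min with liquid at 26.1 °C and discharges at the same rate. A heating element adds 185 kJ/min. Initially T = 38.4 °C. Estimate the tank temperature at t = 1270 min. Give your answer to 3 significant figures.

60.5 °C

M c_p dT/dt = ṁ c_p (T_in − T) + Q̇.
τ = M/ṁ = 466.67 min; T_ss = T_in + Q̇/(ṁ c_p) = 26.1 + 185/(1.32·3.90) = 62.036 °C.
Solution: T(t) = T_ss + (T₀ − T_ss) e^(−t/τ).
T(1270) = 62.036 + (-23.636)·e^(−1270/466.67) = 62.036 + (-23.636)·0.065781 = 60.481 °C.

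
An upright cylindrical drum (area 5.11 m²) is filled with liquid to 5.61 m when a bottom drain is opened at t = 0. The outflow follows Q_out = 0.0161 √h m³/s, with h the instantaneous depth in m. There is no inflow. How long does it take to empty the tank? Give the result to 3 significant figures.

With no inflow, A dh/dt = −0.0161 √h.
This is separable: 2 d(√h)/dt = −0.0161/A, so √h = √h₀ − (0.0161/(2A)) t.
Tank is empty when √h = 0: t_empty = 2A√h₀/0.0161.
t_empty = 2·5.11·√5.61/0.0161 = 10.220·2.3685/0.0161 = 1503.5 s.

1500 s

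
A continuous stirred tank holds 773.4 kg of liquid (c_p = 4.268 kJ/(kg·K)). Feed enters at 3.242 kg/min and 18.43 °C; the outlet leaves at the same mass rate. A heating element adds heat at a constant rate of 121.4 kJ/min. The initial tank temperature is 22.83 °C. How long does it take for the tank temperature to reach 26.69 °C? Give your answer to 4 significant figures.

510.9 min

First-law balance (no shaft work): M c_p dT/dt = ṁ c_p (T_in − T) + 121.4.
τ = M/ṁ = 238.556 min; T_ss = T_in + Q̇/(ṁ c_p) = 27.2037 °C.
T(t) = T_ss + (T₀ − T_ss) e^(−t/τ). Set T = 26.69:
e^(−t/τ) = (26.69 − 27.2037)/(22.83 − 27.2037) = 0.117446
t = −238.556 · ln(0.117446) = 510.935 min.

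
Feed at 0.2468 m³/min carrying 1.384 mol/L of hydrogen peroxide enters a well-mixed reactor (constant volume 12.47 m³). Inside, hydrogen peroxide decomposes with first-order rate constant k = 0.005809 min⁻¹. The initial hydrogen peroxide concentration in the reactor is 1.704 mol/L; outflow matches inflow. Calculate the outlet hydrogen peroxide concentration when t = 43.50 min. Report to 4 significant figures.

1.278 mol/L

Species balance: V dC/dt = Q C_in − Q C − k V C.
dC/dt = (Q/V) C_in − (Q/V + k) C; effective rate a = Q/V + k = 0.0197915 + 0.005809 = 0.0256005 min⁻¹.
C_ss = Q C_in/(Q + kV) = 1.06996 mol/L; C(t) = C_ss + (C₀ − C_ss) e^(−a t).
C(43.50) = 1.06996 + (0.634043)·e^(−0.0256005·43.50) = 1.06996 + (0.634043)·0.328368 = 1.27816 mol/L.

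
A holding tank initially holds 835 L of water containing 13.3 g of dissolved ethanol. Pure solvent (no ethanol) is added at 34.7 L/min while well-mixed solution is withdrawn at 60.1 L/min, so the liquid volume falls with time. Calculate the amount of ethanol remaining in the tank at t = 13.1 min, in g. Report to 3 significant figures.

Let m(t) be the amount of ethanol. Volume: V(t) = V₀ + (Q_in − Q_out) t = 835 − 25.400 t; V(13.1) = 502.26 L.
Solute balance: dm/dt = 0 − Q_out C = −Q_out m/V(t).
dm/m = −Q_out dt/(V₀ − 25.400 t); integrating gives ln(m/m₀) = −(Q_out/(Q_in−Q_out)) ln(V/V₀).
m = m₀ (V₀/V)^(Q_out/(Q_in−Q_out)) = 13.3 × (835/502.26)^(-2.3661) = 3.9949 g.

3.99 g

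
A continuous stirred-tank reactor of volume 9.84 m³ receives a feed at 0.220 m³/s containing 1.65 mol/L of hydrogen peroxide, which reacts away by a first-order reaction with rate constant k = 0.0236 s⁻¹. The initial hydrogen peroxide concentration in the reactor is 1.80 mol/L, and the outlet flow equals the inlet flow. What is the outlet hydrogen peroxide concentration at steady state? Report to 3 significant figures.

Species balance: V dC/dt = Q C_in − Q C − k V C.
Steady state (dC/dt = 0): C_ss = Q C_in/(Q + kV) = C_in/(1 + kV/Q).
C_ss = 0.220·1.65/(0.220 + 0.0236·9.84) = 0.36300/0.45222 = 0.80270 mol/L.

0.803 mol/L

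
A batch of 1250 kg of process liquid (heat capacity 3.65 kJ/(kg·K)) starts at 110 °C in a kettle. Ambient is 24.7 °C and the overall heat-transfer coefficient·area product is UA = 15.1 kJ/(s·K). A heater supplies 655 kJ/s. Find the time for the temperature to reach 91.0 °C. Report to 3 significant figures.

182 s

M c_p dT/dt = −UA(T − T_amb) + Q̇.
τ = M c_p/UA = 302.15 s; T_ss = T_amb + Q̇/UA = 24.7 + 655/15.1 = 68.077 °C.
T(t) = T_ss + (T₀ − T_ss)e^(−t/τ); set T = 91.0:
t = −τ ln[(T − T_ss)/(T₀ − T_ss)] = −302.15 · ln(0.54678) = 182.41 s.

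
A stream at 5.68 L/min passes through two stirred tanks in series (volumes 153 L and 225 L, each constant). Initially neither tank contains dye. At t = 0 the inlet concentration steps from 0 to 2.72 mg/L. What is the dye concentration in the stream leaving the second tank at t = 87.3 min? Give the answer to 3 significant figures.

Each tank obeys Vᵢ dCᵢ/dt = Q(Cᵢ₋₁ − Cᵢ), so τᵢ = Vᵢ/Q.
τ₁ = 153/5.68 = 26.937 min; τ₂ = 225/5.68 = 39.613 min.
Solving the cascade with C₁(0)=C₂(0)=0 gives C₂(t) = C_in[1 − (τ₁ e^(−t/τ₁) − τ₂ e^(−t/τ₂))/(τ₁ − τ₂)].
At t = 87.3: e^(−t/τ₁) = 0.039127, e^(−t/τ₂) = 0.11038.
C₂ = 2.72·[1 − (26.937·0.039127 − 39.613·0.11038)/(-12.676)] = 2.72·0.73821 = 2.0079 mg/L.

2.01 mg/L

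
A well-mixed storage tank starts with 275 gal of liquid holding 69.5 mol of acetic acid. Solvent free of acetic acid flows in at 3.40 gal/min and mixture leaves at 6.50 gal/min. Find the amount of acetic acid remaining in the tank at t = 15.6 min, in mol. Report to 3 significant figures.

46.3 mol

Total volume: dV/dt = Q_in − Q_out = -3.1000 gal/min, so V(t) = 275 − 3.1000 t and V(15.6) = 226.64 gal.
Solute balance: dm/dt = 0 − Q_out C = −Q_out m/V(t).
Separate: dm/m = −Q_out dt/V(t) ⇒ ln(m/m₀) = −(Q_out/(Q_in−Q_out)) ln(V/V₀).
m = m₀ (V₀/V)^(Q_out/(Q_in−Q_out)) = 69.5 × (275/226.64)^(-2.0968) = 46.330 mol.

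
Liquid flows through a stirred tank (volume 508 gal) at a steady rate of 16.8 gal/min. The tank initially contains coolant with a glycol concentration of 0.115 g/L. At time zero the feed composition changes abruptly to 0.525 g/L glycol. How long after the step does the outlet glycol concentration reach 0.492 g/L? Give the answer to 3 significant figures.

76.2 min

Species balance: V dC/dt = Q(C_in − C) ⇒ τ = V/Q = 30.238 min.
C(t) = C_in + (C₀ − C_in) e^(−t/τ). Set C = 0.492 and solve for t:
e^(−t/τ) = (C − C_in)/(C₀ − C_in) = (0.492 − 0.525)/(0.115 − 0.525) = 0.080488
t = −τ ln(…) = 30.238 × 2.5196 = 76.189 min.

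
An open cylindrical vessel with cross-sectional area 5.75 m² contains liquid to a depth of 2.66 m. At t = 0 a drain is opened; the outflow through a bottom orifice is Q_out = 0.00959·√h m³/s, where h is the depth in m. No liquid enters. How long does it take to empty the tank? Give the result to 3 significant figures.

1960 s

With no inflow, A dh/dt = −0.00959 √h.
Separate and integrate: 2(√h − √h₀) = −(0.00959/A) t.
Set h = 0: 2√h₀ = (0.00959/A) t_empty ⇒ t_empty = 2A√h₀/0.00959.
t_empty = 2·5.75·√2.66/0.00959 = 11.500·1.6310/0.00959 = 1955.8 s.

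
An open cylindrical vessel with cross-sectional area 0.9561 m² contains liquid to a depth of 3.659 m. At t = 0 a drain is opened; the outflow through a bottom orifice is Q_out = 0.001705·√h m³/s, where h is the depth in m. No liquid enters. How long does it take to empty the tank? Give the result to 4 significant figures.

2145 s

A dh/dt = −Q_out = −0.001705 √h.
This is separable: 2 d(√h)/dt = −0.001705/A, so √h = √h₀ − (0.001705/(2A)) t.
Set h = 0: 2√h₀ = (0.001705/A) t_empty ⇒ t_empty = 2A√h₀/0.001705.
t_empty = 2·0.9561·√3.659/0.001705 = 1.91220·1.91285/0.001705 = 2145.31 s.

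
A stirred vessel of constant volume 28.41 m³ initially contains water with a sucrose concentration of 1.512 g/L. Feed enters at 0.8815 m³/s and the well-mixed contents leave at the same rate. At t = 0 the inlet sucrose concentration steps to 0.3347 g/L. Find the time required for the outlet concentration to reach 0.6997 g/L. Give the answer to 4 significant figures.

37.74 s

Transient balance on the dissolved component: V dC/dt = Q(C_in − C), so τ = V/Q = 32.2292 s.
C(t) = C_in + (C₀ − C_in) e^(−t/τ). Set C = 0.6997 and solve for t:
e^(−t/τ) = (C − C_in)/(C₀ − C_in) = (0.6997 − 0.3347)/(1.512 − 0.3347) = 0.310031
t = −τ ln(…) = 32.2292 × 1.17108 = 37.7430 s.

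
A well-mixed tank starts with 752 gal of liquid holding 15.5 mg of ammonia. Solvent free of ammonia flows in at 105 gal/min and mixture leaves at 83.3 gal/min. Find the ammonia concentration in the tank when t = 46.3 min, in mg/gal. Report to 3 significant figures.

Total volume: dV/dt = Q_in − Q_out = 21.700 gal/min, so V(t) = 752 + 21.700 t and V(46.3) = 1756.7 gal.
No ammonia enters, so dm/dt = −Q_out · (m/V).
Separate: dm/m = −Q_out dt/V(t) ⇒ ln(m/m₀) = −(Q_out/(Q_in−Q_out)) ln(V/V₀).
m = m₀ (V₀/V)^(Q_out/(Q_in−Q_out)) = 15.5 × (752/1756.7)^(3.8387) = 0.59681 mg.
C = m/V = 0.59681/1756.7 = 0.00033973 mg/gal.

0.000340 mg/gal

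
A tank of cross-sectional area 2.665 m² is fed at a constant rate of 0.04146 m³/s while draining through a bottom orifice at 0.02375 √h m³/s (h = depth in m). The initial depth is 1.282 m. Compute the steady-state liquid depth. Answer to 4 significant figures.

A dh/dt = Q_in − 0.02375 √h. Steady state requires inflow = outflow:
Q_in = 0.02375 √h_ss ⇒ √h_ss = 0.04146/0.02375 = 1.74568.
h_ss = 1.74568² = 3.04741 m. (Since h₀ = 1.282 m < h_ss, the level will rise toward this value.)

3.047 m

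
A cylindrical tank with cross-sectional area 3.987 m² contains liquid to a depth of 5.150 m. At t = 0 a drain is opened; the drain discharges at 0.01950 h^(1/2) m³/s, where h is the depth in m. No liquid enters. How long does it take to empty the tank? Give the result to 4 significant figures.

Mass balance (ρ constant): A dh/dt = −0.01950 √h.
Separate and integrate: 2(√h − √h₀) = −(0.01950/A) t.
Tank is empty when √h = 0: t_empty = 2A√h₀/0.01950.
t_empty = 2·3.987·√5.150/0.01950 = 7.97400·2.26936/0.01950 = 927.994 s.

928.0 s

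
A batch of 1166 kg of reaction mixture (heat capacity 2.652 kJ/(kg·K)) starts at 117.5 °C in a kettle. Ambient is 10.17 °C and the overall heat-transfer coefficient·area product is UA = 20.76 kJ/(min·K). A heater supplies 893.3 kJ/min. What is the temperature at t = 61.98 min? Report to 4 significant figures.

95.61 °C

Lumped-capacitance energy balance: M c_p dT/dt = UA(T_amb − T) + Q̇.
dT/dt = (T_ss − T)/τ with T_ss = T_amb + Q̇/UA = 10.17 + 893.3/20.76 = 53.1999 °C, τ = M c_p/UA = 1166·2.652/20.76 = 148.951 min.
T approaches T_ss exponentially: T(t) = T_ss + (T₀ − T_ss) e^(−t/τ).
T(61.98) = 53.1999 + (64.3001)·0.659609 = 95.6128 °C.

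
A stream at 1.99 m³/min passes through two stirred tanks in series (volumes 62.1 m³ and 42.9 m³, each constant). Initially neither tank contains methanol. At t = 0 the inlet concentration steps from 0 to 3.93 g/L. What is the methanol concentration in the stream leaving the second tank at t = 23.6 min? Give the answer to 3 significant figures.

Time constants: τᵢ = Vᵢ/Q for each well-mixed tank.
τ₁ = 62.1/1.99 = 31.206 min; τ₂ = 42.9/1.99 = 21.558 min.
Tank 1: C₁ = C_in(1 − e^(−t/τ₁)). Tank 2 (τ₁ ≠ τ₂): C₂ = C_in[1 − (τ₁ e^(−t/τ₁) − τ₂ e^(−t/τ₂))/(τ₁ − τ₂)].
At t = 23.6: e^(−t/τ₁) = 0.46942, e^(−t/τ₂) = 0.33463.
C₂ = 3.93·[1 − (31.206·0.46942 − 21.558·0.33463)/(9.6482)] = 3.93·0.22942 = 0.90161 g/L.

0.902 g/L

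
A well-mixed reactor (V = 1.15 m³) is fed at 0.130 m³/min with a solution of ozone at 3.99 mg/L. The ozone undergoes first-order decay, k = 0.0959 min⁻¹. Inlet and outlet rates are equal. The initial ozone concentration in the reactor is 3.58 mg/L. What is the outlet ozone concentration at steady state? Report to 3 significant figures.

Accumulation = in − out − consumed: V dC/dt = Q C_in − Q C − k V C.
At steady state: 0 = Q C_in − (Q + kV) C_ss, so C_ss = Q C_in/(Q + kV).
C_ss = 0.130·3.99/(0.130 + 0.0959·1.15) = 0.51870/0.24028 = 2.1587 mg/L.

2.16 mg/L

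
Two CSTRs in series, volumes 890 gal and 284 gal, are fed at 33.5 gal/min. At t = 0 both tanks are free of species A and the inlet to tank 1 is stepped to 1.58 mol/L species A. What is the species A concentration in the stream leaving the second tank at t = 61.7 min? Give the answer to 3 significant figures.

Species balance on tank i: dCᵢ/dt = (Cᵢ₋₁ − Cᵢ)/τᵢ with τᵢ = Vᵢ/Q.
τ₁ = 890/33.5 = 26.567 min; τ₂ = 284/33.5 = 8.4776 min.
Solving the cascade with C₁(0)=C₂(0)=0 gives C₂(t) = C_in[1 − (τ₁ e^(−t/τ₁) − τ₂ e^(−t/τ₂))/(τ₁ − τ₂)].
At t = 61.7: e^(−t/τ₁) = 0.098036, e^(−t/τ₂) = 0.00069057.
C₂ = 1.58·[1 − (26.567·0.098036 − 8.4776·0.00069057)/(18.090)] = 1.58·0.85634 = 1.3530 mol/L.

1.35 mol/L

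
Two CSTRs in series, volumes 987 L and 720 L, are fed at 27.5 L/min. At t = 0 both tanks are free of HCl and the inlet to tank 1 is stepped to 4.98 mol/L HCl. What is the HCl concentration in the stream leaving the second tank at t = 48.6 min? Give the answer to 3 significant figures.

2.33 mol/L

Time constants: τᵢ = Vᵢ/Q for each well-mixed tank.
τ₁ = 987/27.5 = 35.891 min; τ₂ = 720/27.5 = 26.182 min.
Tank 1: C₁ = C_in(1 − e^(−t/τ₁)). Tank 2 (τ₁ ≠ τ₂): C₂ = C_in[1 − (τ₁ e^(−t/τ₁) − τ₂ e^(−t/τ₂))/(τ₁ − τ₂)].
At t = 48.6: e^(−t/τ₁) = 0.25818, e^(−t/τ₂) = 0.15626.
C₂ = 4.98·[1 − (35.891·0.25818 − 26.182·0.15626)/(9.7091)] = 4.98·0.46698 = 2.3255 mol/L.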